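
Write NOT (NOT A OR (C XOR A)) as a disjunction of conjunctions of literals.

NOT (NOT A OR (C XOR A))
≡ NOT (NOT A OR (C AND NOT A) OR (NOT C AND A))   [expand XOR]
≡ NOT NOT A AND NOT (C AND NOT A) AND NOT (NOT C AND A)   [De Morgan]
≡ A AND NOT (C AND NOT A) AND NOT (NOT C AND A)   [double negation]
≡ A AND (NOT C OR NOT NOT A) AND NOT (NOT C AND A)   [De Morgan]
≡ A AND (NOT C OR A) AND NOT (NOT C AND A)   [double negation]
≡ A AND (NOT C OR A) AND (NOT NOT C OR NOT A)   [De Morgan]
≡ A AND (NOT C OR A) AND (C OR NOT A)   [double negation]
≡ (A AND NOT C AND C) OR (A AND NOT C AND NOT A) OR (A AND A AND C) OR (A AND A AND NOT A)   [distribute AND over OR]
≡ A AND C   [simplify]

A AND C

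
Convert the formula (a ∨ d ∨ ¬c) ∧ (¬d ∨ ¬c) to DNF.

(a ∨ d ∨ ¬c) ∧ (¬d ∨ ¬c)
⇔ (a ∧ ¬d) ∨ (a ∧ ¬c) ∨ (d ∧ ¬d) ∨ (d ∧ ¬c) ∨ (¬c ∧ ¬d) ∨ (¬c ∧ ¬c)   [distribute ∧ over ∨]
⇔ (a ∧ ¬d) ∨ ¬c   [simplify]

(a ∧ ¬d) ∨ ¬c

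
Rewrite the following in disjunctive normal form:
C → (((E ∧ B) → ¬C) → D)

C → (((E ∧ B) → ¬C) → D)
= ¬C ∨ (((E ∧ B) → ¬C) → D)   — eliminate →
= ¬C ∨ ¬((E ∧ B) → ¬C) ∨ D   — eliminate →
= ¬C ∨ ¬(¬(E ∧ B) ∨ ¬C) ∨ D   — eliminate →
= ¬C ∨ (¬¬(E ∧ B) ∧ ¬¬C) ∨ D   — De Morgan
= ¬C ∨ (E ∧ B ∧ ¬¬C) ∨ D   — double negation
= ¬C ∨ (E ∧ B ∧ C) ∨ D   — double negation

¬C ∨ (E ∧ B ∧ C) ∨ D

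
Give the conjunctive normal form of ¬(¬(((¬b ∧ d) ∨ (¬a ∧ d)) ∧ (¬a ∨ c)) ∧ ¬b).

(d ∨ b) ∧ (¬a ∨ c ∨ b)

¬(¬(((¬b ∧ d) ∨ (¬a ∧ d)) ∧ (¬a ∨ c)) ∧ ¬b)
≡ ¬¬(((¬b ∧ d) ∨ (¬a ∧ d)) ∧ (¬a ∨ c)) ∨ ¬¬b   [De Morgan]
≡ (((¬b ∧ d) ∨ (¬a ∧ d)) ∧ (¬a ∨ c)) ∨ ¬¬b   [double negation]
≡ (((¬b ∧ d) ∨ (¬a ∧ d)) ∧ (¬a ∨ c)) ∨ b   [double negation]
≡ (¬b ∨ ¬a ∨ b) ∧ (¬b ∨ d ∨ b) ∧ (d ∨ ¬a ∨ b) ∧ (d ∨ d ∨ b) ∧ (¬a ∨ c ∨ b)   [distribute ∨ over ∧]
≡ (d ∨ b) ∧ (¬a ∨ c ∨ b)   [simplify]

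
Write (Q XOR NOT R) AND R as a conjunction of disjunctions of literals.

(Q OR NOT R) AND R

(Q XOR NOT R) AND R
≡ (Q OR NOT R) AND NOT (Q AND NOT R) AND R   [expand XOR]
≡ (Q OR NOT R) AND (NOT Q OR NOT NOT R) AND R   [De Morgan]
≡ (Q OR NOT R) AND (NOT Q OR R) AND R   [double negation]
≡ (Q OR NOT R) AND R   [simplify]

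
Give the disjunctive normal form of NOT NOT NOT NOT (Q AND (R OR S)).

(Q AND R) OR (Q AND S)

NOT NOT NOT NOT (Q AND (R OR S))
≡ NOT NOT (Q AND (R OR S))   [double negation]
≡ Q AND (R OR S)   [double negation]
≡ (Q AND R) OR (Q AND S)   [distribute AND over OR]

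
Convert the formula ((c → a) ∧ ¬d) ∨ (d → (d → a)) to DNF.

¬d ∨ a

((c → a) ∧ ¬d) ∨ (d → (d → a))
= ((¬c ∨ a) ∧ ¬d) ∨ (d → (d → a))   (eliminate →)
= ((¬c ∨ a) ∧ ¬d) ∨ ¬d ∨ (d → a)   (eliminate →)
= ((¬c ∨ a) ∧ ¬d) ∨ ¬d ∨ ¬d ∨ a   (eliminate →)
= (¬c ∧ ¬d) ∨ (a ∧ ¬d) ∨ ¬d ∨ ¬d ∨ a   (distribute ∧ over ∨)
= ¬d ∨ a   (simplify)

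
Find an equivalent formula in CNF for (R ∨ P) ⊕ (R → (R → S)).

(R ∨ P) ⊕ (R → (R → S))
= (R ∨ P ∨ (R → (R → S))) ∧ ¬((R ∨ P) ∧ (R → (R → S)))   [expand ⊕]
= (R ∨ P ∨ ¬R ∨ (R → S)) ∧ ¬((R ∨ P) ∧ (R → (R → S)))   [eliminate →]
= (R ∨ P ∨ ¬R ∨ ¬R ∨ S) ∧ ¬((R ∨ P) ∧ (R → (R → S)))   [eliminate →]
= (R ∨ P ∨ ¬R ∨ ¬R ∨ S) ∧ ¬((R ∨ P) ∧ (¬R ∨ (R → S)))   [eliminate →]
= (R ∨ P ∨ ¬R ∨ ¬R ∨ S) ∧ ¬((R ∨ P) ∧ (¬R ∨ ¬R ∨ S))   [eliminate →]
= (R ∨ P ∨ ¬R ∨ ¬R ∨ S) ∧ (¬(R ∨ P) ∨ ¬(¬R ∨ ¬R ∨ S))   [De Morgan]
= (R ∨ P ∨ ¬R ∨ ¬R ∨ S) ∧ ((¬R ∧ ¬P) ∨ ¬(¬R ∨ ¬R ∨ S))   [De Morgan]
= (R ∨ P ∨ ¬R ∨ ¬R ∨ S) ∧ ((¬R ∧ ¬P) ∨ (¬¬R ∧ ¬¬R ∧ ¬S))   [De Morgan]
= (R ∨ P ∨ ¬R ∨ ¬R ∨ S) ∧ ((¬R ∧ ¬P) ∨ (R ∧ ¬¬R ∧ ¬S))   [double negation]
= (R ∨ P ∨ ¬R ∨ ¬R ∨ S) ∧ ((¬R ∧ ¬P) ∨ (R ∧ R ∧ ¬S))   [double negation]
= (R ∨ P ∨ ¬R ∨ ¬R ∨ S) ∧ (¬R ∨ R) ∧ (¬R ∨ R) ∧ (¬R ∨ ¬S) ∧ (¬P ∨ R) ∧ (¬P ∨ R) ∧ (¬P ∨ ¬S)   [distribute ∨ over ∧]
= (¬R ∨ ¬S) ∧ (¬P ∨ R) ∧ (¬P ∨ ¬S)   [simplify]

(¬R ∨ ¬S) ∧ (¬P ∨ R) ∧ (¬P ∨ ¬S)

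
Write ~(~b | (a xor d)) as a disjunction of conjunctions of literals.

~(~b | (a xor d))
≡ ~(~b | (a & ~d) | (~a & d))   [expand xor]
≡ ~~b & ~(a & ~d) & ~(~a & d)   [De Morgan]
≡ b & ~(a & ~d) & ~(~a & d)   [double negation]
≡ b & (~a | ~~d) & ~(~a & d)   [De Morgan]
≡ b & (~a | d) & ~(~a & d)   [double negation]
≡ b & (~a | d) & (~~a | ~d)   [De Morgan]
≡ b & (~a | d) & (a | ~d)   [double negation]
≡ (b & ~a & a) | (b & ~a & ~d) | (b & d & a) | (b & d & ~d)   [distribute & over |]
≡ (b & ~a & ~d) | (b & d & a)   [simplify]

(b & ~a & ~d) | (b & d & a)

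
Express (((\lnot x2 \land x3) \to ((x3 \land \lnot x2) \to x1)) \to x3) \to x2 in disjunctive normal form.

\lnot x3 \lor x2

(((\lnot x2 \land x3) \to ((x3 \land \lnot x2) \to x1)) \to x3) \to x2
= \lnot (((\lnot x2 \land x3) \to ((x3 \land \lnot x2) \to x1)) \to x3) \lor x2   [eliminate \to]
= \lnot (\lnot ((\lnot x2 \land x3) \to ((x3 \land \lnot x2) \to x1)) \lor x3) \lor x2   [eliminate \to]
= \lnot (\lnot (\lnot (\lnot x2 \land x3) \lor ((x3 \land \lnot x2) \to x1)) \lor x3) \lor x2   [eliminate \to]
= \lnot (\lnot (\lnot (\lnot x2 \land x3) \lor \lnot (x3 \land \lnot x2) \lor x1) \lor x3) \lor x2   [eliminate \to]
= (\lnot \lnot (\lnot (\lnot x2 \land x3) \lor \lnot (x3 \land \lnot x2) \lor x1) \land \lnot x3) \lor x2   [De Morgan]
= ((\lnot (\lnot x2 \land x3) \lor \lnot (x3 \land \lnot x2) \lor x1) \land \lnot x3) \lor x2   [double negation]
= ((\lnot \lnot x2 \lor \lnot x3 \lor \lnot (x3 \land \lnot x2) \lor x1) \land \lnot x3) \lor x2   [De Morgan]
= ((x2 \lor \lnot x3 \lor \lnot (x3 \land \lnot x2) \lor x1) \land \lnot x3) \lor x2   [double negation]
= ((x2 \lor \lnot x3 \lor \lnot x3 \lor \lnot \lnot x2 \lor x1) \land \lnot x3) \lor x2   [De Morgan]
= ((x2 \lor \lnot x3 \lor \lnot x3 \lor x2 \lor x1) \land \lnot x3) \lor x2   [double negation]
= (x2 \land \lnot x3) \lor (\lnot x3 \land \lnot x3) \lor (\lnot x3 \land \lnot x3) \lor (x2 \land \lnot x3) \lor (x1 \land \lnot x3) \lor x2   [distribute \land over \lor]
= \lnot x3 \lor x2   [simplify]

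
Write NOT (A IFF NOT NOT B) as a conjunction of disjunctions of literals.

NOT (A IFF NOT NOT B)
≡ NOT ((A IMPLIES NOT NOT B) AND (NOT NOT B IMPLIES A))   (eliminate IFF)
≡ NOT ((NOT A OR NOT NOT B) AND (NOT NOT B IMPLIES A))   (eliminate IMPLIES)
≡ NOT ((NOT A OR NOT NOT B) AND (NOT NOT NOT B OR A))   (eliminate IMPLIES)
≡ NOT (NOT A OR NOT NOT B) OR NOT (NOT NOT NOT B OR A)   (De Morgan)
≡ (NOT NOT A AND NOT NOT NOT B) OR NOT (NOT NOT NOT B OR A)   (De Morgan)
≡ (A AND NOT NOT NOT B) OR NOT (NOT NOT NOT B OR A)   (double negation)
≡ (A AND NOT B) OR NOT (NOT NOT NOT B OR A)   (double negation)
≡ (A AND NOT B) OR (NOT NOT NOT NOT B AND NOT A)   (De Morgan)
≡ (A AND NOT B) OR (NOT NOT B AND NOT A)   (double negation)
≡ (A AND NOT B) OR (B AND NOT A)   (double negation)
≡ (A OR B) AND (A OR NOT A) AND (NOT B OR B) AND (NOT B OR NOT A)   (distribute OR over AND)
≡ (A OR B) AND (NOT B OR NOT A)   (simplify)

(A OR B) AND (NOT B OR NOT A)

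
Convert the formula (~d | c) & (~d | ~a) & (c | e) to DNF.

(~d | c) & (~d | ~a) & (c | e)
= (~d & ~d & c) | (~d & ~d & e) | (~d & ~a & c) | (~d & ~a & e) | (c & ~d & c) | (c & ~d & e) | (c & ~a & c) | (c & ~a & e)   — distribute & over |
= (~d & c) | (~d & e) | (c & ~a)   — simplify

(~d & c) | (~d & e) | (c & ~a)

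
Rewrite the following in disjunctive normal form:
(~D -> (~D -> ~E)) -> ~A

(~D -> (~D -> ~E)) -> ~A
≡ ~(~D -> (~D -> ~E)) | ~A   [eliminate ->]
≡ ~(~~D | (~D -> ~E)) | ~A   [eliminate ->]
≡ ~(~~D | ~~D | ~E) | ~A   [eliminate ->]
≡ (~~~D & ~~~D & ~~E) | ~A   [De Morgan]
≡ (~D & ~~~D & ~~E) | ~A   [double negation]
≡ (~D & ~D & ~~E) | ~A   [double negation]
≡ (~D & ~D & E) | ~A   [double negation]
≡ (~D & E) | ~A   [simplify]

(~D & E) | ~A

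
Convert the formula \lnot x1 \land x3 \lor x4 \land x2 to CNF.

(\lnot x1 \lor x4) \land (\lnot x1 \lor x2) \land (x3 \lor x4) \land (x3 \lor x2)

\lnot x1 \land x3 \lor x4 \land x2
= (\lnot x1 \lor x4) \land (\lnot x1 \lor x2) \land (x3 \lor x4) \land (x3 \lor x2)   — distribute \lor over \land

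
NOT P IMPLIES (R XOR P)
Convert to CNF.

P OR R

NOT P IMPLIES (R XOR P)
⇔ NOT NOT P OR (R XOR P)   [eliminate IMPLIES]
⇔ NOT NOT P OR ((R OR P) AND NOT (R AND P))   [expand XOR]
⇔ P OR ((R OR P) AND NOT (R AND P))   [double negation]
⇔ P OR ((R OR P) AND (NOT R OR NOT P))   [De Morgan]
⇔ (P OR R OR P) AND (P OR NOT R OR NOT P)   [distribute OR over AND]
⇔ P OR R   [simplify]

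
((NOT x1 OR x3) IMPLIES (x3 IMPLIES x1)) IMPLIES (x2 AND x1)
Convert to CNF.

(x3 OR x2) AND (x3 OR x1) AND (NOT x1 OR x2)

((NOT x1 OR x3) IMPLIES (x3 IMPLIES x1)) IMPLIES (x2 AND x1)
≡ NOT ((NOT x1 OR x3) IMPLIES (x3 IMPLIES x1)) OR (x2 AND x1)   — eliminate IMPLIES
≡ NOT (NOT (NOT x1 OR x3) OR (x3 IMPLIES x1)) OR (x2 AND x1)   — eliminate IMPLIES
≡ NOT (NOT (NOT x1 OR x3) OR NOT x3 OR x1) OR (x2 AND x1)   — eliminate IMPLIES
≡ (NOT NOT (NOT x1 OR x3) AND NOT NOT x3 AND NOT x1) OR (x2 AND x1)   — De Morgan
≡ ((NOT x1 OR x3) AND NOT NOT x3 AND NOT x1) OR (x2 AND x1)   — double negation
≡ ((NOT x1 OR x3) AND x3 AND NOT x1) OR (x2 AND x1)   — double negation
≡ (NOT x1 OR x3 OR x2) AND (NOT x1 OR x3 OR x1) AND (x3 OR x2) AND (x3 OR x1) AND (NOT x1 OR x2) AND (NOT x1 OR x1)   — distribute OR over AND
≡ (x3 OR x2) AND (x3 OR x1) AND (NOT x1 OR x2)   — simplify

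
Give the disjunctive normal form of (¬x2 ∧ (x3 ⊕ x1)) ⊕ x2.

(¬x2 ∧ x3 ∧ ¬x1) ∨ (¬x2 ∧ ¬x3 ∧ x1) ∨ x2

(¬x2 ∧ (x3 ⊕ x1)) ⊕ x2
≡ (¬x2 ∧ (x3 ⊕ x1) ∧ ¬x2) ∨ (¬(¬x2 ∧ (x3 ⊕ x1)) ∧ x2)   [expand ⊕]
≡ (¬x2 ∧ ((x3 ∧ ¬x1) ∨ (¬x3 ∧ x1)) ∧ ¬x2) ∨ (¬(¬x2 ∧ (x3 ⊕ x1)) ∧ x2)   [expand ⊕]
≡ (¬x2 ∧ ((x3 ∧ ¬x1) ∨ (¬x3 ∧ x1)) ∧ ¬x2) ∨ (¬(¬x2 ∧ ((x3 ∧ ¬x1) ∨ (¬x3 ∧ x1))) ∧ x2)   [expand ⊕]
≡ (¬x2 ∧ ((x3 ∧ ¬x1) ∨ (¬x3 ∧ x1)) ∧ ¬x2) ∨ ((¬¬x2 ∨ ¬((x3 ∧ ¬x1) ∨ (¬x3 ∧ x1))) ∧ x2)   [De Morgan]
≡ (¬x2 ∧ ((x3 ∧ ¬x1) ∨ (¬x3 ∧ x1)) ∧ ¬x2) ∨ ((x2 ∨ ¬((x3 ∧ ¬x1) ∨ (¬x3 ∧ x1))) ∧ x2)   [double negation]
≡ (¬x2 ∧ ((x3 ∧ ¬x1) ∨ (¬x3 ∧ x1)) ∧ ¬x2) ∨ ((x2 ∨ (¬(x3 ∧ ¬x1) ∧ ¬(¬x3 ∧ x1))) ∧ x2)   [De Morgan]
≡ (¬x2 ∧ ((x3 ∧ ¬x1) ∨ (¬x3 ∧ x1)) ∧ ¬x2) ∨ ((x2 ∨ ((¬x3 ∨ ¬¬x1) ∧ ¬(¬x3 ∧ x1))) ∧ x2)   [De Morgan]
≡ (¬x2 ∧ ((x3 ∧ ¬x1) ∨ (¬x3 ∧ x1)) ∧ ¬x2) ∨ ((x2 ∨ ((¬x3 ∨ x1) ∧ ¬(¬x3 ∧ x1))) ∧ x2)   [double negation]
≡ (¬x2 ∧ ((x3 ∧ ¬x1) ∨ (¬x3 ∧ x1)) ∧ ¬x2) ∨ ((x2 ∨ ((¬x3 ∨ x1) ∧ (¬¬x3 ∨ ¬x1))) ∧ x2)   [De Morgan]
≡ (¬x2 ∧ ((x3 ∧ ¬x1) ∨ (¬x3 ∧ x1)) ∧ ¬x2) ∨ ((x2 ∨ ((¬x3 ∨ x1) ∧ (x3 ∨ ¬x1))) ∧ x2)   [double negation]
≡ (¬x2 ∧ x3 ∧ ¬x1 ∧ ¬x2) ∨ (¬x2 ∧ ¬x3 ∧ x1 ∧ ¬x2) ∨ (x2 ∧ x2) ∨ (¬x3 ∧ x3 ∧ x2) ∨ (¬x3 ∧ ¬x1 ∧ x2) ∨ (x1 ∧ x3 ∧ x2) ∨ (x1 ∧ ¬x1 ∧ x2)   [distribute ∧ over ∨]
≡ (¬x2 ∧ x3 ∧ ¬x1) ∨ (¬x2 ∧ ¬x3 ∧ x1) ∨ x2   [simplify]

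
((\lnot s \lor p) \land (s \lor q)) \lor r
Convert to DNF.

((\lnot s \lor p) \land (s \lor q)) \lor r
= (\lnot s \land s) \lor (\lnot s \land q) \lor (p \land s) \lor (p \land q) \lor r   (distribute \land over \lor)
= (\lnot s \land q) \lor (p \land s) \lor (p \land q) \lor r   (simplify)

(\lnot s \land q) \lor (p \land s) \lor (p \land q) \lor r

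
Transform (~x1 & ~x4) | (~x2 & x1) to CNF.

(~x1 | ~x2) & (~x4 | ~x2) & (~x4 | x1)

(~x1 & ~x4) | (~x2 & x1)
≡ (~x1 | ~x2) & (~x1 | x1) & (~x4 | ~x2) & (~x4 | x1)   (distribute | over &)
≡ (~x1 | ~x2) & (~x4 | ~x2) & (~x4 | x1)   (simplify)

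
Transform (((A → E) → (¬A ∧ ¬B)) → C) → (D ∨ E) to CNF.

(A ∨ ¬B ∨ D ∨ E) ∧ (¬C ∨ D ∨ E)

(((A → E) → (¬A ∧ ¬B)) → C) → (D ∨ E)
≡ ¬(((A → E) → (¬A ∧ ¬B)) → C) ∨ D ∨ E   [eliminate →]
≡ ¬(¬((A → E) → (¬A ∧ ¬B)) ∨ C) ∨ D ∨ E   [eliminate →]
≡ ¬(¬(¬(A → E) ∨ (¬A ∧ ¬B)) ∨ C) ∨ D ∨ E   [eliminate →]
≡ ¬(¬(¬(¬A ∨ E) ∨ (¬A ∧ ¬B)) ∨ C) ∨ D ∨ E   [eliminate →]
≡ (¬¬(¬(¬A ∨ E) ∨ (¬A ∧ ¬B)) ∧ ¬C) ∨ D ∨ E   [De Morgan]
≡ ((¬(¬A ∨ E) ∨ (¬A ∧ ¬B)) ∧ ¬C) ∨ D ∨ E   [double negation]
≡ (((¬¬A ∧ ¬E) ∨ (¬A ∧ ¬B)) ∧ ¬C) ∨ D ∨ E   [De Morgan]
≡ (((A ∧ ¬E) ∨ (¬A ∧ ¬B)) ∧ ¬C) ∨ D ∨ E   [double negation]
≡ (A ∨ ¬A ∨ D ∨ E) ∧ (A ∨ ¬B ∨ D ∨ E) ∧ (¬E ∨ ¬A ∨ D ∨ E) ∧ (¬E ∨ ¬B ∨ D ∨ E) ∧ (¬C ∨ D ∨ E)   [distribute ∨ over ∧]
≡ (A ∨ ¬B ∨ D ∨ E) ∧ (¬C ∨ D ∨ E)   [simplify]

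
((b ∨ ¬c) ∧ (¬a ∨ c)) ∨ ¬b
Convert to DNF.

((b ∨ ¬c) ∧ (¬a ∨ c)) ∨ ¬b
≡ (b ∧ ¬a) ∨ (b ∧ c) ∨ (¬c ∧ ¬a) ∨ (¬c ∧ c) ∨ ¬b   (distribute ∧ over ∨)
≡ (b ∧ ¬a) ∨ (b ∧ c) ∨ (¬c ∧ ¬a) ∨ ¬b   (simplify)

(b ∧ ¬a) ∨ (b ∧ c) ∨ (¬c ∧ ¬a) ∨ ¬b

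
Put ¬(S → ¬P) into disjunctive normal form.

S ∧ P

¬(S → ¬P)
≡ ¬(¬S ∨ ¬P)   — eliminate →
≡ ¬¬S ∧ ¬¬P   — De Morgan
≡ S ∧ ¬¬P   — double negation
≡ S ∧ P   — double negation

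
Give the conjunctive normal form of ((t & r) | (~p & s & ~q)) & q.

(t | ~p) & (t | s) & (t | ~q) & (r | ~p) & (r | s) & (r | ~q) & q

((t & r) | (~p & s & ~q)) & q
= (t | ~p) & (t | s) & (t | ~q) & (r | ~p) & (r | s) & (r | ~q) & q   (distribute | over &)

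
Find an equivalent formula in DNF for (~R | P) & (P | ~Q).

(~R & ~Q) | P

(~R | P) & (P | ~Q)
⇔ (~R & P) | (~R & ~Q) | (P & P) | (P & ~Q)   [distribute & over |]
⇔ (~R & ~Q) | P   [simplify]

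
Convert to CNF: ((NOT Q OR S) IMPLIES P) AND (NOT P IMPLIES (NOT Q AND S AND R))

(Q OR P) AND (NOT S OR P) AND (P OR NOT Q) AND (P OR S) AND (P OR R)

((NOT Q OR S) IMPLIES P) AND (NOT P IMPLIES (NOT Q AND S AND R))
= (NOT (NOT Q OR S) OR P) AND (NOT P IMPLIES (NOT Q AND S AND R))   [eliminate IMPLIES]
= (NOT (NOT Q OR S) OR P) AND (NOT NOT P OR (NOT Q AND S AND R))   [eliminate IMPLIES]
= ((NOT NOT Q AND NOT S) OR P) AND (NOT NOT P OR (NOT Q AND S AND R))   [De Morgan]
= ((Q AND NOT S) OR P) AND (NOT NOT P OR (NOT Q AND S AND R))   [double negation]
= ((Q AND NOT S) OR P) AND (P OR (NOT Q AND S AND R))   [double negation]
= (Q OR P) AND (NOT S OR P) AND (P OR NOT Q) AND (P OR S) AND (P OR R)   [distribute OR over AND]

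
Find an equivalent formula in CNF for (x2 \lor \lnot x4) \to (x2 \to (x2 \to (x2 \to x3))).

(x2 \lor \lnot x4) \to (x2 \to (x2 \to (x2 \to x3)))
≡ \lnot (x2 \lor \lnot x4) \lor (x2 \to (x2 \to (x2 \to x3)))   — eliminate \to
≡ \lnot (x2 \lor \lnot x4) \lor \lnot x2 \lor (x2 \to (x2 \to x3))   — eliminate \to
≡ \lnot (x2 \lor \lnot x4) \lor \lnot x2 \lor \lnot x2 \lor (x2 \to x3)   — eliminate \to
≡ \lnot (x2 \lor \lnot x4) \lor \lnot x2 \lor \lnot x2 \lor \lnot x2 \lor x3   — eliminate \to
≡ (\lnot x2 \land \lnot \lnot x4) \lor \lnot x2 \lor \lnot x2 \lor \lnot x2 \lor x3   — De Morgan
≡ (\lnot x2 \land x4) \lor \lnot x2 \lor \lnot x2 \lor \lnot x2 \lor x3   — double negation
≡ (\lnot x2 \lor \lnot x2 \lor \lnot x2 \lor \lnot x2 \lor x3) \land (x4 \lor \lnot x2 \lor \lnot x2 \lor \lnot x2 \lor x3)   — distribute \lor over \land
≡ \lnot x2 \lor x3   — simplify

\lnot x2 \lor x3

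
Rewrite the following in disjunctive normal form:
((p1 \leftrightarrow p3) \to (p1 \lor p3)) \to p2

((p1 \leftrightarrow p3) \to (p1 \lor p3)) \to p2
≡ \lnot ((p1 \leftrightarrow p3) \to (p1 \lor p3)) \lor p2   [eliminate \to]
≡ \lnot (\lnot (p1 \leftrightarrow p3) \lor p1 \lor p3) \lor p2   [eliminate \to]
≡ \lnot (\lnot ((p1 \to p3) \land (p3 \to p1)) \lor p1 \lor p3) \lor p2   [eliminate \leftrightarrow]
≡ \lnot (\lnot ((\lnot p1 \lor p3) \land (p3 \to p1)) \lor p1 \lor p3) \lor p2   [eliminate \to]
≡ \lnot (\lnot ((\lnot p1 \lor p3) \land (\lnot p3 \lor p1)) \lor p1 \lor p3) \lor p2   [eliminate \to]
≡ (\lnot \lnot ((\lnot p1 \lor p3) \land (\lnot p3 \lor p1)) \land \lnot p1 \land \lnot p3) \lor p2   [De Morgan]
≡ ((\lnot p1 \lor p3) \land (\lnot p3 \lor p1) \land \lnot p1 \land \lnot p3) \lor p2   [double negation]
≡ (\lnot p1 \land \lnot p3 \land \lnot p1 \land \lnot p3) \lor (\lnot p1 \land p1 \land \lnot p1 \land \lnot p3) \lor (p3 \land \lnot p3 \land \lnot p1 \land \lnot p3) \lor (p3 \land p1 \land \lnot p1 \land \lnot p3) \lor p2   [distribute \land over \lor]
≡ (\lnot p1 \land \lnot p3) \lor p2   [simplify]

(\lnot p1 \land \lnot p3) \lor p2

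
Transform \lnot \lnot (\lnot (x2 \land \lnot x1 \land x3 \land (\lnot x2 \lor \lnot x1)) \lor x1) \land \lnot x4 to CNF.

\lnot \lnot (\lnot (x2 \land \lnot x1 \land x3 \land (\lnot x2 \lor \lnot x1)) \lor x1) \land \lnot x4
≡ (\lnot (x2 \land \lnot x1 \land x3 \land (\lnot x2 \lor \lnot x1)) \lor x1) \land \lnot x4   (double negation)
≡ (\lnot x2 \lor \lnot \lnot x1 \lor \lnot x3 \lor \lnot (\lnot x2 \lor \lnot x1) \lor x1) \land \lnot x4   (De Morgan)
≡ (\lnot x2 \lor x1 \lor \lnot x3 \lor \lnot (\lnot x2 \lor \lnot x1) \lor x1) \land \lnot x4   (double negation)
≡ (\lnot x2 \lor x1 \lor \lnot x3 \lor (\lnot \lnot x2 \land \lnot \lnot x1) \lor x1) \land \lnot x4   (De Morgan)
≡ (\lnot x2 \lor x1 \lor \lnot x3 \lor (x2 \land \lnot \lnot x1) \lor x1) \land \lnot x4   (double negation)
≡ (\lnot x2 \lor x1 \lor \lnot x3 \lor (x2 \land x1) \lor x1) \land \lnot x4   (double negation)
≡ (\lnot x2 \lor x1 \lor \lnot x3 \lor x2 \lor x1) \land (\lnot x2 \lor x1 \lor \lnot x3 \lor x1 \lor x1) \land \lnot x4   (distribute \lor over \land)
≡ (\lnot x2 \lor x1 \lor \lnot x3) \land \lnot x4   (simplify)

(\lnot x2 \lor x1 \lor \lnot x3) \land \lnot x4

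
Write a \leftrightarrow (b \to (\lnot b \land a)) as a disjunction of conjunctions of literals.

a \leftrightarrow (b \to (\lnot b \land a))
≡ (a \to (b \to (\lnot b \land a))) \land ((b \to (\lnot b \land a)) \to a)   [eliminate \leftrightarrow]
≡ (\lnot a \lor (b \to (\lnot b \land a))) \land ((b \to (\lnot b \land a)) \to a)   [eliminate \to]
≡ (\lnot a \lor \lnot b \lor (\lnot b \land a)) \land ((b \to (\lnot b \land a)) \to a)   [eliminate \to]
≡ (\lnot a \lor \lnot b \lor (\lnot b \land a)) \land (\lnot (b \to (\lnot b \land a)) \lor a)   [eliminate \to]
≡ (\lnot a \lor \lnot b \lor (\lnot b \land a)) \land (\lnot (\lnot b \lor (\lnot b \land a)) \lor a)   [eliminate \to]
≡ (\lnot a \lor \lnot b \lor (\lnot b \land a)) \land ((\lnot \lnot b \land \lnot (\lnot b \land a)) \lor a)   [De Morgan]
≡ (\lnot a \lor \lnot b \lor (\lnot b \land a)) \land ((b \land \lnot (\lnot b \land a)) \lor a)   [double negation]
≡ (\lnot a \lor \lnot b \lor (\lnot b \land a)) \land ((b \land (\lnot \lnot b \lor \lnot a)) \lor a)   [De Morgan]
≡ (\lnot a \lor \lnot b \lor (\lnot b \land a)) \land ((b \land (b \lor \lnot a)) \lor a)   [double negation]
≡ (\lnot a \land b \land b) \lor (\lnot a \land b \land \lnot a) \lor (\lnot a \land a) \lor (\lnot b \land b \land b) \lor (\lnot b \land b \land \lnot a) \lor (\lnot b \land a) \lor (\lnot b \land a \land b \land b) \lor (\lnot b \land a \land b \land \lnot a) \lor (\lnot b \land a \land a)   [distribute \land over \lor]
≡ (\lnot a \land b) \lor (\lnot b \land a)   [simplify]

(\lnot a \land b) \lor (\lnot b \land a)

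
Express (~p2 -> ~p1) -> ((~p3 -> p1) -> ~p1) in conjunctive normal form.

(~p2 -> ~p1) -> ((~p3 -> p1) -> ~p1)
≡ ~(~p2 -> ~p1) | ((~p3 -> p1) -> ~p1)   [eliminate ->]
≡ ~(~~p2 | ~p1) | ((~p3 -> p1) -> ~p1)   [eliminate ->]
≡ ~(~~p2 | ~p1) | ~(~p3 -> p1) | ~p1   [eliminate ->]
≡ ~(~~p2 | ~p1) | ~(~~p3 | p1) | ~p1   [eliminate ->]
≡ (~~~p2 & ~~p1) | ~(~~p3 | p1) | ~p1   [De Morgan]
≡ (~p2 & ~~p1) | ~(~~p3 | p1) | ~p1   [double negation]
≡ (~p2 & p1) | ~(~~p3 | p1) | ~p1   [double negation]
≡ (~p2 & p1) | (~~~p3 & ~p1) | ~p1   [De Morgan]
≡ (~p2 & p1) | (~p3 & ~p1) | ~p1   [double negation]
≡ (~p2 | ~p3 | ~p1) & (~p2 | ~p1 | ~p1) & (p1 | ~p3 | ~p1) & (p1 | ~p1 | ~p1)   [distribute | over &]
≡ ~p2 | ~p1   [simplify]

~p2 | ~p1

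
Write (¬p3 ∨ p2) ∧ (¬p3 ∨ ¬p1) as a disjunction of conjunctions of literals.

(¬p3 ∨ p2) ∧ (¬p3 ∨ ¬p1)
⇔ (¬p3 ∧ ¬p3) ∨ (¬p3 ∧ ¬p1) ∨ (p2 ∧ ¬p3) ∨ (p2 ∧ ¬p1)   [distribute ∧ over ∨]
⇔ ¬p3 ∨ (p2 ∧ ¬p1)   [simplify]

¬p3 ∨ (p2 ∧ ¬p1)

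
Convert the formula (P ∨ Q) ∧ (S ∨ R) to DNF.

(P ∨ Q) ∧ (S ∨ R)
≡ (P ∧ S) ∨ (P ∧ R) ∨ (Q ∧ S) ∨ (Q ∧ R)   [distribute ∧ over ∨]

(P ∧ S) ∨ (P ∧ R) ∨ (Q ∧ S) ∨ (Q ∧ R)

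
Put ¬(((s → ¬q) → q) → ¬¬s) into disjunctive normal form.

q ∧ ¬s

¬(((s → ¬q) → q) → ¬¬s)
≡ ¬(¬((s → ¬q) → q) ∨ ¬¬s)   (eliminate →)
≡ ¬(¬(¬(s → ¬q) ∨ q) ∨ ¬¬s)   (eliminate →)
≡ ¬(¬(¬(¬s ∨ ¬q) ∨ q) ∨ ¬¬s)   (eliminate →)
≡ ¬¬(¬(¬s ∨ ¬q) ∨ q) ∧ ¬¬¬s   (De Morgan)
≡ (¬(¬s ∨ ¬q) ∨ q) ∧ ¬¬¬s   (double negation)
≡ ((¬¬s ∧ ¬¬q) ∨ q) ∧ ¬¬¬s   (De Morgan)
≡ ((s ∧ ¬¬q) ∨ q) ∧ ¬¬¬s   (double negation)
≡ ((s ∧ q) ∨ q) ∧ ¬¬¬s   (double negation)
≡ ((s ∧ q) ∨ q) ∧ ¬s   (double negation)
≡ (s ∧ q ∧ ¬s) ∨ (q ∧ ¬s)   (distribute ∧ over ∨)
≡ q ∧ ¬s   (simplify)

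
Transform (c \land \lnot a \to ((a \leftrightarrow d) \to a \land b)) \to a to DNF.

(c \land \lnot a \to ((a \leftrightarrow d) \to a \land b)) \to a
⇔ \lnot (c \land \lnot a \to ((a \leftrightarrow d) \to a \land b)) \lor a   — eliminate \to
⇔ \lnot (\lnot (c \land \lnot a) \lor ((a \leftrightarrow d) \to a \land b)) \lor a   — eliminate \to
⇔ \lnot (\lnot (c \land \lnot a) \lor \lnot (a \leftrightarrow d) \lor a \land b) \lor a   — eliminate \to
⇔ \lnot (\lnot (c \land \lnot a) \lor \lnot ((a \to d) \land (d \to a)) \lor a \land b) \lor a   — eliminate \leftrightarrow
⇔ \lnot (\lnot (c \land \lnot a) \lor \lnot ((\lnot a \lor d) \land (d \to a)) \lor a \land b) \lor a   — eliminate \to
⇔ \lnot (\lnot (c \land \lnot a) \lor \lnot ((\lnot a \lor d) \land (\lnot d \lor a)) \lor a \land b) \lor a   — eliminate \to
⇔ \lnot \lnot (c \land \lnot a) \land \lnot \lnot ((\lnot a \lor d) \land (\lnot d \lor a)) \land \lnot (a \land b) \lor a   — De Morgan
⇔ c \land \lnot a \land \lnot \lnot ((\lnot a \lor d) \land (\lnot d \lor a)) \land \lnot (a \land b) \lor a   — double negation
⇔ c \land \lnot a \land (\lnot a \lor d) \land (\lnot d \lor a) \land \lnot (a \land b) \lor a   — double negation
⇔ c \land \lnot a \land (\lnot a \lor d) \land (\lnot d \lor a) \land (\lnot a \lor \lnot b) \lor a   — De Morgan
⇔ c \land \lnot a \land \lnot a \land \lnot d \land \lnot a \lor c \land \lnot a \land \lnot a \land \lnot d \land \lnot b \lor c \land \lnot a \land \lnot a \land a \land \lnot a \lor c \land \lnot a \land \lnot a \land a \land \lnot b \lor c \land \lnot a \land d \land \lnot d \land \lnot a \lor c \land \lnot a \land d \land \lnot d \land \lnot b \lor c \land \lnot a \land d \land a \land \lnot a \lor c \land \lnot a \land d \land a \land \lnot b \lor a   — distribute \land over \lor
⇔ c \land \lnot a \land \lnot d \lor a   — simplify

c \land \lnot a \land \lnot d \lor a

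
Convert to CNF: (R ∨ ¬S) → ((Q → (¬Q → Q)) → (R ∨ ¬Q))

(R ∨ ¬S) → ((Q → (¬Q → Q)) → (R ∨ ¬Q))
⇔ ¬(R ∨ ¬S) ∨ ((Q → (¬Q → Q)) → (R ∨ ¬Q))   [eliminate →]
⇔ ¬(R ∨ ¬S) ∨ ¬(Q → (¬Q → Q)) ∨ R ∨ ¬Q   [eliminate →]
⇔ ¬(R ∨ ¬S) ∨ ¬(¬Q ∨ (¬Q → Q)) ∨ R ∨ ¬Q   [eliminate →]
⇔ ¬(R ∨ ¬S) ∨ ¬(¬Q ∨ ¬¬Q ∨ Q) ∨ R ∨ ¬Q   [eliminate →]
⇔ (¬R ∧ ¬¬S) ∨ ¬(¬Q ∨ ¬¬Q ∨ Q) ∨ R ∨ ¬Q   [De Morgan]
⇔ (¬R ∧ S) ∨ ¬(¬Q ∨ ¬¬Q ∨ Q) ∨ R ∨ ¬Q   [double negation]
⇔ (¬R ∧ S) ∨ (¬¬Q ∧ ¬¬¬Q ∧ ¬Q) ∨ R ∨ ¬Q   [De Morgan]
⇔ (¬R ∧ S) ∨ (Q ∧ ¬¬¬Q ∧ ¬Q) ∨ R ∨ ¬Q   [double negation]
⇔ (¬R ∧ S) ∨ (Q ∧ ¬Q ∧ ¬Q) ∨ R ∨ ¬Q   [double negation]
⇔ (¬R ∨ Q ∨ R ∨ ¬Q) ∧ (¬R ∨ ¬Q ∨ R ∨ ¬Q) ∧ (¬R ∨ ¬Q ∨ R ∨ ¬Q) ∧ (S ∨ Q ∨ R ∨ ¬Q) ∧ (S ∨ ¬Q ∨ R ∨ ¬Q) ∧ (S ∨ ¬Q ∨ R ∨ ¬Q)   [distribute ∨ over ∧]
⇔ S ∨ ¬Q ∨ R   [simplify]

S ∨ ¬Q ∨ R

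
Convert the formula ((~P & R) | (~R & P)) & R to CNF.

((~P & R) | (~R & P)) & R
⇔ (~P | ~R) & (~P | P) & (R | ~R) & (R | P) & R   (distribute | over &)
⇔ (~P | ~R) & R   (simplify)

(~P | ~R) & R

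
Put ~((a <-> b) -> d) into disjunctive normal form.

(~a & ~b & ~d) | (b & a & ~d)

~((a <-> b) -> d)
≡ ~(~(a <-> b) | d)   [eliminate ->]
≡ ~(~((a -> b) & (b -> a)) | d)   [eliminate <->]
≡ ~(~((~a | b) & (b -> a)) | d)   [eliminate ->]
≡ ~(~((~a | b) & (~b | a)) | d)   [eliminate ->]
≡ ~~((~a | b) & (~b | a)) & ~d   [De Morgan]
≡ (~a | b) & (~b | a) & ~d   [double negation]
≡ (~a & ~b & ~d) | (~a & a & ~d) | (b & ~b & ~d) | (b & a & ~d)   [distribute & over |]
≡ (~a & ~b & ~d) | (b & a & ~d)   [simplify]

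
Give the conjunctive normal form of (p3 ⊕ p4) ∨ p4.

(p3 ⊕ p4) ∨ p4
≡ ((p3 ∨ p4) ∧ ¬(p3 ∧ p4)) ∨ p4   [expand ⊕]
≡ ((p3 ∨ p4) ∧ (¬p3 ∨ ¬p4)) ∨ p4   [De Morgan]
≡ (p3 ∨ p4 ∨ p4) ∧ (¬p3 ∨ ¬p4 ∨ p4)   [distribute ∨ over ∧]
≡ p3 ∨ p4   [simplify]

p3 ∨ p4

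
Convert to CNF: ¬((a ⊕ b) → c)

¬((a ⊕ b) → c)
⇔ ¬(¬(a ⊕ b) ∨ c)   — eliminate →
⇔ ¬(¬((a ∨ b) ∧ ¬(a ∧ b)) ∨ c)   — expand ⊕
⇔ ¬¬((a ∨ b) ∧ ¬(a ∧ b)) ∧ ¬c   — De Morgan
⇔ (a ∨ b) ∧ ¬(a ∧ b) ∧ ¬c   — double negation
⇔ (a ∨ b) ∧ (¬a ∨ ¬b) ∧ ¬c   — De Morgan

(a ∨ b) ∧ (¬a ∨ ¬b) ∧ ¬c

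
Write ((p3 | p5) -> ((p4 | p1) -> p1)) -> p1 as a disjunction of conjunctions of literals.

(p3 & p4 & ~p1) | (p5 & p4 & ~p1) | p1

((p3 | p5) -> ((p4 | p1) -> p1)) -> p1
≡ ~((p3 | p5) -> ((p4 | p1) -> p1)) | p1   [eliminate ->]
≡ ~(~(p3 | p5) | ((p4 | p1) -> p1)) | p1   [eliminate ->]
≡ ~(~(p3 | p5) | ~(p4 | p1) | p1) | p1   [eliminate ->]
≡ (~~(p3 | p5) & ~~(p4 | p1) & ~p1) | p1   [De Morgan]
≡ ((p3 | p5) & ~~(p4 | p1) & ~p1) | p1   [double negation]
≡ ((p3 | p5) & (p4 | p1) & ~p1) | p1   [double negation]
≡ (p3 & p4 & ~p1) | (p3 & p1 & ~p1) | (p5 & p4 & ~p1) | (p5 & p1 & ~p1) | p1   [distribute & over |]
≡ (p3 & p4 & ~p1) | (p5 & p4 & ~p1) | p1   [simplify]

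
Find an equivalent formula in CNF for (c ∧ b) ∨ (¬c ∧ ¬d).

(c ∨ ¬d) ∧ (b ∨ ¬c) ∧ (b ∨ ¬d)

(c ∧ b) ∨ (¬c ∧ ¬d)
≡ (c ∨ ¬c) ∧ (c ∨ ¬d) ∧ (b ∨ ¬c) ∧ (b ∨ ¬d)   [distribute ∨ over ∧]
≡ (c ∨ ¬d) ∧ (b ∨ ¬c) ∧ (b ∨ ¬d)   [simplify]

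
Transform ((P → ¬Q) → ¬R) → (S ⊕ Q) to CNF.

((P → ¬Q) → ¬R) → (S ⊕ Q)
≡ ¬((P → ¬Q) → ¬R) ∨ (S ⊕ Q)   — eliminate →
≡ ¬(¬(P → ¬Q) ∨ ¬R) ∨ (S ⊕ Q)   — eliminate →
≡ ¬(¬(¬P ∨ ¬Q) ∨ ¬R) ∨ (S ⊕ Q)   — eliminate →
≡ ¬(¬(¬P ∨ ¬Q) ∨ ¬R) ∨ ((S ∨ Q) ∧ ¬(S ∧ Q))   — expand ⊕
≡ (¬¬(¬P ∨ ¬Q) ∧ ¬¬R) ∨ ((S ∨ Q) ∧ ¬(S ∧ Q))   — De Morgan
≡ ((¬P ∨ ¬Q) ∧ ¬¬R) ∨ ((S ∨ Q) ∧ ¬(S ∧ Q))   — double negation
≡ ((¬P ∨ ¬Q) ∧ R) ∨ ((S ∨ Q) ∧ ¬(S ∧ Q))   — double negation
≡ ((¬P ∨ ¬Q) ∧ R) ∨ ((S ∨ Q) ∧ (¬S ∨ ¬Q))   — De Morgan
≡ (¬P ∨ ¬Q ∨ S ∨ Q) ∧ (¬P ∨ ¬Q ∨ ¬S ∨ ¬Q) ∧ (R ∨ S ∨ Q) ∧ (R ∨ ¬S ∨ ¬Q)   — distribute ∨ over ∧
≡ (¬P ∨ ¬Q ∨ ¬S) ∧ (R ∨ S ∨ Q) ∧ (R ∨ ¬S ∨ ¬Q)   — simplify

(¬P ∨ ¬Q ∨ ¬S) ∧ (R ∨ S ∨ Q) ∧ (R ∨ ¬S ∨ ¬Q)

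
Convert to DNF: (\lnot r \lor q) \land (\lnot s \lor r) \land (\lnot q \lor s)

(\lnot r \land \lnot s \land \lnot q) \lor (q \land r \land s)

(\lnot r \lor q) \land (\lnot s \lor r) \land (\lnot q \lor s)
⇔ (\lnot r \land \lnot s \land \lnot q) \lor (\lnot r \land \lnot s \land s) \lor (\lnot r \land r \land \lnot q) \lor (\lnot r \land r \land s) \lor (q \land \lnot s \land \lnot q) \lor (q \land \lnot s \land s) \lor (q \land r \land \lnot q) \lor (q \land r \land s)   — distribute \land over \lor
⇔ (\lnot r \land \lnot s \land \lnot q) \lor (q \land r \land s)   — simplify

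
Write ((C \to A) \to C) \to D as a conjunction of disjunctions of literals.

\lnot C \lor D

((C \to A) \to C) \to D
≡ \lnot ((C \to A) \to C) \lor D   (eliminate \to)
≡ \lnot (\lnot (C \to A) \lor C) \lor D   (eliminate \to)
≡ \lnot (\lnot (\lnot C \lor A) \lor C) \lor D   (eliminate \to)
≡ (\lnot \lnot (\lnot C \lor A) \land \lnot C) \lor D   (De Morgan)
≡ ((\lnot C \lor A) \land \lnot C) \lor D   (double negation)
≡ (\lnot C \lor A \lor D) \land (\lnot C \lor D)   (distribute \lor over \land)
≡ \lnot C \lor D   (simplify)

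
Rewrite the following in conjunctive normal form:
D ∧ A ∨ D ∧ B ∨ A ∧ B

D ∧ A ∨ D ∧ B ∨ A ∧ B
≡ (D ∨ D ∨ A) ∧ (D ∨ D ∨ B) ∧ (D ∨ B ∨ A) ∧ (D ∨ B ∨ B) ∧ (A ∨ D ∨ A) ∧ (A ∨ D ∨ B) ∧ (A ∨ B ∨ A) ∧ (A ∨ B ∨ B)   [distribute ∨ over ∧]
≡ (D ∨ A) ∧ (D ∨ B) ∧ (A ∨ B)   [simplify]

(D ∨ A) ∧ (D ∨ B) ∧ (A ∨ B)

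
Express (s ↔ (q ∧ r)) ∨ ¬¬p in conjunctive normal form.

(s ↔ (q ∧ r)) ∨ ¬¬p
= ((s → (q ∧ r)) ∧ ((q ∧ r) → s)) ∨ ¬¬p   (eliminate ↔)
= ((¬s ∨ (q ∧ r)) ∧ ((q ∧ r) → s)) ∨ ¬¬p   (eliminate →)
= ((¬s ∨ (q ∧ r)) ∧ (¬(q ∧ r) ∨ s)) ∨ ¬¬p   (eliminate →)
= ((¬s ∨ (q ∧ r)) ∧ (¬q ∨ ¬r ∨ s)) ∨ ¬¬p   (De Morgan)
= ((¬s ∨ (q ∧ r)) ∧ (¬q ∨ ¬r ∨ s)) ∨ p   (double negation)
= (¬s ∨ q ∨ p) ∧ (¬s ∨ r ∨ p) ∧ (¬q ∨ ¬r ∨ s ∨ p)   (distribute ∨ over ∧)

(¬s ∨ q ∨ p) ∧ (¬s ∨ r ∨ p) ∧ (¬q ∨ ¬r ∨ s ∨ p)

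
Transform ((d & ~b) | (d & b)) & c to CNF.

((d & ~b) | (d & b)) & c
⇔ (d | d) & (d | b) & (~b | d) & (~b | b) & c   — distribute | over &
⇔ d & c   — simplify

d & c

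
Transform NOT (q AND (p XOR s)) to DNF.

NOT (q AND (p XOR s))
≡ NOT (q AND ((p AND NOT s) OR (NOT p AND s)))   [expand XOR]
≡ NOT q OR NOT ((p AND NOT s) OR (NOT p AND s))   [De Morgan]
≡ NOT q OR (NOT (p AND NOT s) AND NOT (NOT p AND s))   [De Morgan]
≡ NOT q OR ((NOT p OR NOT NOT s) AND NOT (NOT p AND s))   [De Morgan]
≡ NOT q OR ((NOT p OR s) AND NOT (NOT p AND s))   [double negation]
≡ NOT q OR ((NOT p OR s) AND (NOT NOT p OR NOT s))   [De Morgan]
≡ NOT q OR ((NOT p OR s) AND (p OR NOT s))   [double negation]
≡ NOT q OR (NOT p AND p) OR (NOT p AND NOT s) OR (s AND p) OR (s AND NOT s)   [distribute AND over OR]
≡ NOT q OR (NOT p AND NOT s) OR (s AND p)   [simplify]

NOT q OR (NOT p AND NOT s) OR (s AND p)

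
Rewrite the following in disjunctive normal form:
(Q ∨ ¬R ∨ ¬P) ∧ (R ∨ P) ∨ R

(Q ∨ ¬R ∨ ¬P) ∧ (R ∨ P) ∨ R
⇔ Q ∧ R ∨ Q ∧ P ∨ ¬R ∧ R ∨ ¬R ∧ P ∨ ¬P ∧ R ∨ ¬P ∧ P ∨ R   [distribute ∧ over ∨]
⇔ Q ∧ P ∨ ¬R ∧ P ∨ R   [simplify]

Q ∧ P ∨ ¬R ∧ P ∨ R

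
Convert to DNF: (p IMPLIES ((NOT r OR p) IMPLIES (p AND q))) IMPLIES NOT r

(p AND NOT q) OR NOT r

(p IMPLIES ((NOT r OR p) IMPLIES (p AND q))) IMPLIES NOT r
= NOT (p IMPLIES ((NOT r OR p) IMPLIES (p AND q))) OR NOT r   [eliminate IMPLIES]
= NOT (NOT p OR ((NOT r OR p) IMPLIES (p AND q))) OR NOT r   [eliminate IMPLIES]
= NOT (NOT p OR NOT (NOT r OR p) OR (p AND q)) OR NOT r   [eliminate IMPLIES]
= (NOT NOT p AND NOT NOT (NOT r OR p) AND NOT (p AND q)) OR NOT r   [De Morgan]
= (p AND NOT NOT (NOT r OR p) AND NOT (p AND q)) OR NOT r   [double negation]
= (p AND (NOT r OR p) AND NOT (p AND q)) OR NOT r   [double negation]
= (p AND (NOT r OR p) AND (NOT p OR NOT q)) OR NOT r   [De Morgan]
= (p AND NOT r AND NOT p) OR (p AND NOT r AND NOT q) OR (p AND p AND NOT p) OR (p AND p AND NOT q) OR NOT r   [distribute AND over OR]
= (p AND NOT q) OR NOT r   [simplify]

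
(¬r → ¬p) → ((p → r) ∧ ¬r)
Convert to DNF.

(¬r → ¬p) → ((p → r) ∧ ¬r)
⇔ ¬(¬r → ¬p) ∨ ((p → r) ∧ ¬r)   [eliminate →]
⇔ ¬(¬¬r ∨ ¬p) ∨ ((p → r) ∧ ¬r)   [eliminate →]
⇔ ¬(¬¬r ∨ ¬p) ∨ ((¬p ∨ r) ∧ ¬r)   [eliminate →]
⇔ (¬¬¬r ∧ ¬¬p) ∨ ((¬p ∨ r) ∧ ¬r)   [De Morgan]
⇔ (¬r ∧ ¬¬p) ∨ ((¬p ∨ r) ∧ ¬r)   [double negation]
⇔ (¬r ∧ p) ∨ ((¬p ∨ r) ∧ ¬r)   [double negation]
⇔ (¬r ∧ p) ∨ (¬p ∧ ¬r) ∨ (r ∧ ¬r)   [distribute ∧ over ∨]
⇔ (¬r ∧ p) ∨ (¬p ∧ ¬r)   [simplify]

(¬r ∧ p) ∨ (¬p ∧ ¬r)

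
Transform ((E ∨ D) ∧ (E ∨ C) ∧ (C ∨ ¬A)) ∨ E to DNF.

(D ∧ C) ∨ E

((E ∨ D) ∧ (E ∨ C) ∧ (C ∨ ¬A)) ∨ E
≡ (E ∧ E ∧ C) ∨ (E ∧ E ∧ ¬A) ∨ (E ∧ C ∧ C) ∨ (E ∧ C ∧ ¬A) ∨ (D ∧ E ∧ C) ∨ (D ∧ E ∧ ¬A) ∨ (D ∧ C ∧ C) ∨ (D ∧ C ∧ ¬A) ∨ E   [distribute ∧ over ∨]
≡ (D ∧ C) ∨ E   [simplify]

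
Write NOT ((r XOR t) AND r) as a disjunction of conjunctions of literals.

NOT ((r XOR t) AND r)
≡ NOT (((r AND NOT t) OR (NOT r AND t)) AND r)   (expand XOR)
≡ NOT ((r AND NOT t) OR (NOT r AND t)) OR NOT r   (De Morgan)
≡ (NOT (r AND NOT t) AND NOT (NOT r AND t)) OR NOT r   (De Morgan)
≡ ((NOT r OR NOT NOT t) AND NOT (NOT r AND t)) OR NOT r   (De Morgan)
≡ ((NOT r OR t) AND NOT (NOT r AND t)) OR NOT r   (double negation)
≡ ((NOT r OR t) AND (NOT NOT r OR NOT t)) OR NOT r   (De Morgan)
≡ ((NOT r OR t) AND (r OR NOT t)) OR NOT r   (double negation)
≡ (NOT r AND r) OR (NOT r AND NOT t) OR (t AND r) OR (t AND NOT t) OR NOT r   (distribute AND over OR)
≡ (t AND r) OR NOT r   (simplify)

(t AND r) OR NOT r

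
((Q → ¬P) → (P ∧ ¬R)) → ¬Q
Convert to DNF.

¬P ∨ ¬Q

((Q → ¬P) → (P ∧ ¬R)) → ¬Q
≡ ¬((Q → ¬P) → (P ∧ ¬R)) ∨ ¬Q   [eliminate →]
≡ ¬(¬(Q → ¬P) ∨ (P ∧ ¬R)) ∨ ¬Q   [eliminate →]
≡ ¬(¬(¬Q ∨ ¬P) ∨ (P ∧ ¬R)) ∨ ¬Q   [eliminate →]
≡ (¬¬(¬Q ∨ ¬P) ∧ ¬(P ∧ ¬R)) ∨ ¬Q   [De Morgan]
≡ ((¬Q ∨ ¬P) ∧ ¬(P ∧ ¬R)) ∨ ¬Q   [double negation]
≡ ((¬Q ∨ ¬P) ∧ (¬P ∨ ¬¬R)) ∨ ¬Q   [De Morgan]
≡ ((¬Q ∨ ¬P) ∧ (¬P ∨ R)) ∨ ¬Q   [double negation]
≡ (¬Q ∧ ¬P) ∨ (¬Q ∧ R) ∨ (¬P ∧ ¬P) ∨ (¬P ∧ R) ∨ ¬Q   [distribute ∧ over ∨]
≡ ¬P ∨ ¬Q   [simplify]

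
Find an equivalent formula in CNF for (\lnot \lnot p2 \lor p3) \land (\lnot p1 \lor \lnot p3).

(\lnot \lnot p2 \lor p3) \land (\lnot p1 \lor \lnot p3)
⇔ (p2 \lor p3) \land (\lnot p1 \lor \lnot p3)   [double negation]

(p2 \lor p3) \land (\lnot p1 \lor \lnot p3)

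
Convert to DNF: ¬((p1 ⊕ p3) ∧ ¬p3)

¬((p1 ⊕ p3) ∧ ¬p3)
≡ ¬(((p1 ∧ ¬p3) ∨ (¬p1 ∧ p3)) ∧ ¬p3)   (expand ⊕)
≡ ¬((p1 ∧ ¬p3) ∨ (¬p1 ∧ p3)) ∨ ¬¬p3   (De Morgan)
≡ (¬(p1 ∧ ¬p3) ∧ ¬(¬p1 ∧ p3)) ∨ ¬¬p3   (De Morgan)
≡ ((¬p1 ∨ ¬¬p3) ∧ ¬(¬p1 ∧ p3)) ∨ ¬¬p3   (De Morgan)
≡ ((¬p1 ∨ p3) ∧ ¬(¬p1 ∧ p3)) ∨ ¬¬p3   (double negation)
≡ ((¬p1 ∨ p3) ∧ (¬¬p1 ∨ ¬p3)) ∨ ¬¬p3   (De Morgan)
≡ ((¬p1 ∨ p3) ∧ (p1 ∨ ¬p3)) ∨ ¬¬p3   (double negation)
≡ ((¬p1 ∨ p3) ∧ (p1 ∨ ¬p3)) ∨ p3   (double negation)
≡ (¬p1 ∧ p1) ∨ (¬p1 ∧ ¬p3) ∨ (p3 ∧ p1) ∨ (p3 ∧ ¬p3) ∨ p3   (distribute ∧ over ∨)
≡ (¬p1 ∧ ¬p3) ∨ p3   (simplify)

(¬p1 ∧ ¬p3) ∨ p3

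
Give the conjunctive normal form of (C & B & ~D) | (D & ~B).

(C | D) & (C | ~B) & (B | D) & (~D | ~B)

(C & B & ~D) | (D & ~B)
= (C | D) & (C | ~B) & (B | D) & (B | ~B) & (~D | D) & (~D | ~B)   — distribute | over &
= (C | D) & (C | ~B) & (B | D) & (~D | ~B)   — simplify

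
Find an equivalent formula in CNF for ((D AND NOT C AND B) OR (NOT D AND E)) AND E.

((D AND NOT C AND B) OR (NOT D AND E)) AND E
= (D OR NOT D) AND (D OR E) AND (NOT C OR NOT D) AND (NOT C OR E) AND (B OR NOT D) AND (B OR E) AND E   (distribute OR over AND)
= (NOT C OR NOT D) AND (B OR NOT D) AND E   (simplify)

(NOT C OR NOT D) AND (B OR NOT D) AND E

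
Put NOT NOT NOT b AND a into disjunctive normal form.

NOT b AND a

NOT NOT NOT b AND a
≡ NOT b AND a   (double negation)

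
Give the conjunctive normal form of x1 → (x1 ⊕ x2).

¬x1 ∨ ¬x2

x1 → (x1 ⊕ x2)
≡ ¬x1 ∨ (x1 ⊕ x2)   [eliminate →]
≡ ¬x1 ∨ ((x1 ∨ x2) ∧ ¬(x1 ∧ x2))   [expand ⊕]
≡ ¬x1 ∨ ((x1 ∨ x2) ∧ (¬x1 ∨ ¬x2))   [De Morgan]
≡ (¬x1 ∨ x1 ∨ x2) ∧ (¬x1 ∨ ¬x1 ∨ ¬x2)   [distribute ∨ over ∧]
≡ ¬x1 ∨ ¬x2   [simplify]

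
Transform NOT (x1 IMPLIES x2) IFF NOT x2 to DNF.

x2 OR (NOT x2 AND x1)

NOT (x1 IMPLIES x2) IFF NOT x2
≡ (NOT (x1 IMPLIES x2) IMPLIES NOT x2) AND (NOT x2 IMPLIES NOT (x1 IMPLIES x2))   [eliminate IFF]
≡ (NOT NOT (x1 IMPLIES x2) OR NOT x2) AND (NOT x2 IMPLIES NOT (x1 IMPLIES x2))   [eliminate IMPLIES]
≡ (NOT NOT (NOT x1 OR x2) OR NOT x2) AND (NOT x2 IMPLIES NOT (x1 IMPLIES x2))   [eliminate IMPLIES]
≡ (NOT NOT (NOT x1 OR x2) OR NOT x2) AND (NOT NOT x2 OR NOT (x1 IMPLIES x2))   [eliminate IMPLIES]
≡ (NOT NOT (NOT x1 OR x2) OR NOT x2) AND (NOT NOT x2 OR NOT (NOT x1 OR x2))   [eliminate IMPLIES]
≡ (NOT x1 OR x2 OR NOT x2) AND (NOT NOT x2 OR NOT (NOT x1 OR x2))   [double negation]
≡ (NOT x1 OR x2 OR NOT x2) AND (x2 OR NOT (NOT x1 OR x2))   [double negation]
≡ (NOT x1 OR x2 OR NOT x2) AND (x2 OR (NOT NOT x1 AND NOT x2))   [De Morgan]
≡ (NOT x1 OR x2 OR NOT x2) AND (x2 OR (x1 AND NOT x2))   [double negation]
≡ (NOT x1 AND x2) OR (NOT x1 AND x1 AND NOT x2) OR (x2 AND x2) OR (x2 AND x1 AND NOT x2) OR (NOT x2 AND x2) OR (NOT x2 AND x1 AND NOT x2)   [distribute AND over OR]
≡ x2 OR (NOT x2 AND x1)   [simplify]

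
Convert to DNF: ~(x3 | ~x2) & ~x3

~(x3 | ~x2) & ~x3
≡ ~x3 & ~~x2 & ~x3
≡ ~x3 & x2 & ~x3
≡ ~x3 & x2

~x3 & x2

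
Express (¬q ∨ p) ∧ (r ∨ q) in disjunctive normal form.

(¬q ∧ r) ∨ (p ∧ r) ∨ (p ∧ q)

(¬q ∨ p) ∧ (r ∨ q)
≡ (¬q ∧ r) ∨ (¬q ∧ q) ∨ (p ∧ r) ∨ (p ∧ q)   (distribute ∧ over ∨)
≡ (¬q ∧ r) ∨ (p ∧ r) ∨ (p ∧ q)   (simplify)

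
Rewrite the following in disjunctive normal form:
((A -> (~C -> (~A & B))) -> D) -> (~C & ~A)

((A -> (~C -> (~A & B))) -> D) -> (~C & ~A)
⇔ ~((A -> (~C -> (~A & B))) -> D) | (~C & ~A)
⇔ ~(~(A -> (~C -> (~A & B))) | D) | (~C & ~A)
⇔ ~(~(~A | (~C -> (~A & B))) | D) | (~C & ~A)
⇔ ~(~(~A | ~~C | (~A & B)) | D) | (~C & ~A)
⇔ (~~(~A | ~~C | (~A & B)) & ~D) | (~C & ~A)
⇔ ((~A | ~~C | (~A & B)) & ~D) | (~C & ~A)
⇔ ((~A | C | (~A & B)) & ~D) | (~C & ~A)
⇔ (~A & ~D) | (C & ~D) | (~A & B & ~D) | (~C & ~A)
⇔ (~A & ~D) | (C & ~D) | (~C & ~A)

(~A & ~D) | (C & ~D) | (~C & ~A)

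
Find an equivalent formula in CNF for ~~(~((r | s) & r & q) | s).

~~(~((r | s) & r & q) | s)
⇔ ~((r | s) & r & q) | s   — double negation
⇔ ~(r | s) | ~r | ~q | s   — De Morgan
⇔ (~r & ~s) | ~r | ~q | s   — De Morgan
⇔ (~r | ~r | ~q | s) & (~s | ~r | ~q | s)   — distribute | over &
⇔ ~r | ~q | s   — simplify

~r | ~q | s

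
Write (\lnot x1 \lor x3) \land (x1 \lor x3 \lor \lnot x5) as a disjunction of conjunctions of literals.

(\lnot x1 \lor x3) \land (x1 \lor x3 \lor \lnot x5)
≡ (\lnot x1 \land x1) \lor (\lnot x1 \land x3) \lor (\lnot x1 \land \lnot x5) \lor (x3 \land x1) \lor (x3 \land x3) \lor (x3 \land \lnot x5)   [distribute \land over \lor]
≡ (\lnot x1 \land \lnot x5) \lor x3   [simplify]

(\lnot x1 \land \lnot x5) \lor x3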